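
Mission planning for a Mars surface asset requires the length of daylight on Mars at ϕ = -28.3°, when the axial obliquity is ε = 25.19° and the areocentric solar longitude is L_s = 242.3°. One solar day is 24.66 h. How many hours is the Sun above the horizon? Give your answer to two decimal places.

sin δ = sin 25.19° × sin 242.3° = -0.37684, so δ = -22.138°.
cos h₀ = −tan ϕ · tan δ = −tan(-28.3°) × tan(-22.138°) = -0.2191, so h₀ = 1.7916 rad = 102.65°.
Daylight = 2h₀/(2π) × 24.66 h = (1.7916/π) × 24.66 = 14.06 h.

14.06 h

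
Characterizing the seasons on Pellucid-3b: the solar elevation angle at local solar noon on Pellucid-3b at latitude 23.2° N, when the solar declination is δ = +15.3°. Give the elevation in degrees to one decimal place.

82.1°

At local noon the hour angle is zero, so the zenith angle equals |φ − δ| = |+23.2° − (+15.300°)| = 7.900°.
Elevation = 90° − 7.900° = 82.1°.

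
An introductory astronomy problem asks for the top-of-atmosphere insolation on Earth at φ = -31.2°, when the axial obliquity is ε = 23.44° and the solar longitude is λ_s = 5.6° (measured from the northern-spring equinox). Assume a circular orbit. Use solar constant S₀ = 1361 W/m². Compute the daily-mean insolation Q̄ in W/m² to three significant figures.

Solar declination: sin δ = sin ε · sin λ_s = sin 23.44° × sin 5.6° = 0.03882, so δ = +2.225°.
cos H₀ = −tan(-31.2°) tan(+2.225°) = 0.0235, H₀ = 1.5473 rad.
Bracket: H₀ sin φ sin δ + cos φ cos δ sin H₀ = 1.5473×-0.51803×0.03882 + 0.85536×0.99925×0.99972 = -0.031116 + 0.854479 = 0.823363.
Q̄ = (S₀/π) × [bracket] = (1361/π) × 0.823363 = 356.7 W/m².

Q̄ ≈ 357 W/m²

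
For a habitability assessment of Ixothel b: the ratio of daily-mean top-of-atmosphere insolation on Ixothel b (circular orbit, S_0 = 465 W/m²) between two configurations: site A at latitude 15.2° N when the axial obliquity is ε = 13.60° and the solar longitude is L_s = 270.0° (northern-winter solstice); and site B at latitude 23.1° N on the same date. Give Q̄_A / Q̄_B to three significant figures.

— Configuration A (ϕ=+15.2°):
Solar declination: sin δ = sin ε · sin L_s = sin 13.60° × sin 270.0° = -0.23514, so δ = -13.600°.
cos h₀ = −tan(+15.2°) tan(-13.600°) = 0.0657, h₀ = 1.5050 rad.
Bracket: h₀ sin ϕ sin δ + cos ϕ cos δ sin h₀ = 1.5050×0.26219×-0.23514 + 0.96502×0.97196×0.99784 = -0.092785 + 0.935935 = 0.843150.
Q̄ = (S_0/π) × [bracket] = (465/π) × 0.843150 = 124.80 W/m².
— Configuration B (ϕ=+23.1°):
cos h₀ = −tan(+23.1°) tan(-13.600°) = 0.1032, h₀ = 1.4674 rad.
Bracket: h₀ sin ϕ sin δ + cos ϕ cos δ sin h₀ = 1.4674×0.39234×-0.23514 + 0.91982×0.97196×0.99466 = -0.135375 + 0.889254 = 0.753879.
Q̄ = (S_0/π) × [bracket] = (465/π) × 0.753879 = 111.58 W/m².
Ratio Q̄_A / Q̄_B = 124.80 / 111.58 = 1.118.

Q̄_A / Q̄_B ≈ 1.12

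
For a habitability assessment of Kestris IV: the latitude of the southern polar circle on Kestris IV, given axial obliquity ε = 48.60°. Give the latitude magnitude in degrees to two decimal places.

The polar circle is the lowest latitude that experiences at least one full rotation of continuous darkness at the northern-summer solstice; it lies at |φ| = 90° − ε = 90° − 48.60° = 41.40°.

41.40°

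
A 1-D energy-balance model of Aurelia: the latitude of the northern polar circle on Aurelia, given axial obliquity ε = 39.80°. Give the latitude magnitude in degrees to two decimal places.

50.20°

The polar circle is the lowest latitude that experiences at least one full rotation of continuous daylight at the northern-summer solstice; it lies at |ϕ| = 90° − ε = 90° − 39.80° = 50.20°.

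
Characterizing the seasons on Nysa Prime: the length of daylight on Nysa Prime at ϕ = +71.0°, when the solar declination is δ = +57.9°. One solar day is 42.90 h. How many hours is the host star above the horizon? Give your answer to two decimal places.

42.90 h

Sunrise equation: cos h₀ = −tan ϕ · tan δ = -4.6297 ≤ −1, so the host star never sets (polar day) and h₀ = π.
Daylight = 2h₀/(2π) × 42.90 h = (3.1416/π) × 42.90 = 42.90 h.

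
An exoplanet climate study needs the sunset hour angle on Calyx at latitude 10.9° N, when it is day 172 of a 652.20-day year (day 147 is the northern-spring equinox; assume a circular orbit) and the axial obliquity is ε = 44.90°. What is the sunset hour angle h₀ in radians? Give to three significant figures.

h₀ = 1.60 rad

Solar longitude: L_s = 360° × (172 − 147)/652.20 = 13.799°.
sin δ = sin 44.90° × sin 13.799° = 0.16837, so δ = +9.693°.
cos h₀ = −tan ϕ · tan δ = −tan(+10.9°) × tan(+9.693°) = -0.0329, so h₀ = 1.6037 rad = 91.88°.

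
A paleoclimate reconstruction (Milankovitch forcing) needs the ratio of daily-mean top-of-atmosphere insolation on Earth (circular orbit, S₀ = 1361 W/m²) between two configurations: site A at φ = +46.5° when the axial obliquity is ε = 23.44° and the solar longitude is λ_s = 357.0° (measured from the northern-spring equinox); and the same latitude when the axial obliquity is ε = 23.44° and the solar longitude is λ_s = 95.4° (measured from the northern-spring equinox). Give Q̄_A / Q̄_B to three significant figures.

Q̄_A / Q̄_B ≈ 0.578

— Configuration A (φ=+46.5°):
Solar declination: sin δ = sin ε · sin λ_s = sin 23.44° × sin 357.0° = -0.02082, so δ = -1.193°.
cos H₀ = −tan(+46.5°) tan(-1.193°) = 0.0219, H₀ = 1.5489 rad.
Bracket: H₀ sin φ sin δ + cos φ cos δ sin H₀ = 1.5489×0.72537×-0.02082 + 0.68835×0.99978×0.99976 = -0.023392 + 0.688033 = 0.664641.
Q̄ = (S₀/π) × [bracket] = (1361/π) × 0.664641 = 287.94 W/m².
— Configuration B (φ=+46.5°):
Solar declination: sin δ = sin ε · sin λ_s = sin 23.44° × sin 95.4° = 0.39602, so δ = +23.330°.
cos H₀ = −tan(+46.5°) tan(+23.330°) = -0.4545, H₀ = 2.0426 rad.
Bracket: H₀ sin φ sin δ + cos φ cos δ sin H₀ = 2.0426×0.72537×0.39602 + 0.68835×0.91824×0.89076 = 0.586759 + 0.563023 = 1.149782.
Q̄ = (S₀/π) × [bracket] = (1361/π) × 1.149782 = 498.11 W/m².
Ratio Q̄_A / Q̄_B = 287.94 / 498.11 = 0.5781.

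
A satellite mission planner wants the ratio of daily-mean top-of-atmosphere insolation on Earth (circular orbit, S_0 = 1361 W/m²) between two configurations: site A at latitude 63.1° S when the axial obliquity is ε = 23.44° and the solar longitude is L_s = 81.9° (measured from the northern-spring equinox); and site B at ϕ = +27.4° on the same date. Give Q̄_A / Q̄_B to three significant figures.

— Configuration A (ϕ=-63.1°):
Solar declination: sin δ = sin ε · sin L_s = sin 23.44° × sin 81.9° = 0.39382, so δ = +23.192°.
cos h₀ = −tan(-63.1°) tan(+23.192°) = 0.8445, h₀ = 0.5651 rad.
Bracket: h₀ sin ϕ sin δ + cos ϕ cos δ sin h₀ = 0.5651×-0.89180×0.39382 + 0.45243×0.91919×0.53554 = -0.198468 + 0.222715 = 0.024247.
Q̄ = (S_0/π) × [bracket] = (1361/π) × 0.024247 = 10.504 W/m².
— Configuration B (ϕ=+27.4°):
cos h₀ = −tan(+27.4°) tan(+23.192°) = -0.2221, h₀ = 1.7947 rad.
Bracket: h₀ sin ϕ sin δ + cos ϕ cos δ sin h₀ = 1.7947×0.46020×0.39382 + 0.88782×0.91919×0.97503 = 0.325264 + 0.795698 = 1.120962.
Q̄ = (S_0/π) × [bracket] = (1361/π) × 1.120962 = 485.62 W/m².
Ratio Q̄_A / Q̄_B = 10.504 / 485.62 = 0.02163.

Q̄_A / Q̄_B ≈ 0.0216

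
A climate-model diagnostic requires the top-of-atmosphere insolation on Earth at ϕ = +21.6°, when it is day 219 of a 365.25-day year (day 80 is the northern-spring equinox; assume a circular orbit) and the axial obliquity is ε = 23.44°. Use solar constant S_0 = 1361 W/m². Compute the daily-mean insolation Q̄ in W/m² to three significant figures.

Solar longitude: L_s = 360° × (219 − 80)/365.25 = 137.002°.
sin δ = sin 23.44° × sin 137.002° = 0.27128, so δ = +15.740°.
cos h₀ = −tan(+21.6°) tan(+15.740°) = -0.1116, h₀ = 1.6826 rad.
Bracket: h₀ sin ϕ sin δ + cos ϕ cos δ sin h₀ = 1.6826×0.36812×0.27128 + 0.92978×0.96250×0.99375 = 0.168030 + 0.889320 = 1.057350.
Q̄ = (S_0/π) × [bracket] = (1361/π) × 1.057350 = 458.1 W/m².

Q̄ ≈ 458 W/m²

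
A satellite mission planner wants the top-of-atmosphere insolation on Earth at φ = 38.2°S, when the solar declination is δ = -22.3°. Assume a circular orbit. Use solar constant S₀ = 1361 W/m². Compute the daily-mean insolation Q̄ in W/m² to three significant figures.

cos H₀ = −tan(-38.2°) tan(-22.300°) = -0.3227, H₀ = 1.8994 rad.
Bracket: H₀ sin φ sin δ + cos φ cos δ sin H₀ = 1.8994×-0.61841×-0.37946 + 0.78586×0.92521×0.94649 = 0.445717 + 0.688179 = 1.133896.
Q̄ = (S₀/π) × [bracket] = (1361/π) × 1.133896 = 491.2 W/m².

Q̄ ≈ 491 W/m²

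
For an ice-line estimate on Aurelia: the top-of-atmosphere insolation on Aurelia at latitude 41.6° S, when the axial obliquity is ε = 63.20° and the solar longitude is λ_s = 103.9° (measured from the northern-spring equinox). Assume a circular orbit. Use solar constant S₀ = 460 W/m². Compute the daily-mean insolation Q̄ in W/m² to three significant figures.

Solar declination: sin δ = sin ε · sin λ_s = sin 63.20° × sin 103.9° = 0.86645, so δ = +60.048°.
cos H₀ = −tan(-41.6°) tan(+60.048°) = 1.5408 ≥ 1 ⇒ polar night, H₀ = 0 and Q̄ = 0.

Q̄ ≈ 0.00 W/m²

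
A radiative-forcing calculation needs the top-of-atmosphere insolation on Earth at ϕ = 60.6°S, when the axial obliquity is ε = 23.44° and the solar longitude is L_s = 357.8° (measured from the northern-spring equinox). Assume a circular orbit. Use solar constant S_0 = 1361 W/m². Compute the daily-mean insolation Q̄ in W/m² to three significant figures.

Q̄ ≈ 222 W/m²

Solar declination: sin δ = sin ε · sin L_s = sin 23.44° × sin 357.8° = -0.01527, so δ = -0.875°.
cos h₀ = −tan(-60.6°) tan(-0.875°) = -0.0271, h₀ = 1.5979 rad.
Bracket: h₀ sin ϕ sin δ + cos ϕ cos δ sin h₀ = 1.5979×-0.87121×-0.01527 + 0.49090×0.99988×0.99963 = 0.021257 + 0.490659 = 0.511916.
Q̄ = (S_0/π) × [bracket] = (1361/π) × 0.511916 = 221.8 W/m².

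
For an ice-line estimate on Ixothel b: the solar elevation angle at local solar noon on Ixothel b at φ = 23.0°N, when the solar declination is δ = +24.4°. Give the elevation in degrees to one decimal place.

At local noon the hour angle is zero, so the zenith angle equals |φ − δ| = |+23.0° − (+24.400°)| = 1.400°.
Elevation = 90° − 1.400° = 88.6°.

88.6°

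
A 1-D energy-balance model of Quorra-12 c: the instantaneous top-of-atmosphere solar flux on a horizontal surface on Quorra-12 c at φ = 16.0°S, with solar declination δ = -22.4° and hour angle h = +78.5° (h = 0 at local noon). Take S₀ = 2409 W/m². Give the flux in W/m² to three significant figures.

cos θ_z = sin φ sin δ + cos φ cos δ cos h = 0.105037 + 0.177184 = 0.282221.
Flux = S₀ · cos θ_z = 2409 × 0.282221 = 679.9 W/m².

680 W/m²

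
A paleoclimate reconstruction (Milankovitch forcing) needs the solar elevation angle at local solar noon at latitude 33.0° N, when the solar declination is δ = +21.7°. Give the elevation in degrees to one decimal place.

78.7°

At local noon the hour angle is zero, so the zenith angle equals |φ − δ| = |+33.0° − (+21.700°)| = 11.300°.
Elevation = 90° − 11.300° = 78.7°.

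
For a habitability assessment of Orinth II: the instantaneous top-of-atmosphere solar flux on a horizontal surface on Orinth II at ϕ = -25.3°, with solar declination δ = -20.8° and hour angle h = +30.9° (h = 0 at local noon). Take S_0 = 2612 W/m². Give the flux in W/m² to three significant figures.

cos θ_z = sin ϕ sin δ + cos ϕ cos δ cos h = 0.151758 + 0.725202 = 0.876960.
Flux = S_0 · cos θ_z = 2612 × 0.876960 = 2291 W/m².

2.29e+03 W/m²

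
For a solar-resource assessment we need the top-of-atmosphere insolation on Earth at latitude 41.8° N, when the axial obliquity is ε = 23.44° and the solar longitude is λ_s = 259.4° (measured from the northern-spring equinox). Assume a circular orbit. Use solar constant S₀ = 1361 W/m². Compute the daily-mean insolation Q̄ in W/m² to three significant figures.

Q̄ ≈ 142 W/m²

Solar declination: sin δ = sin ε · sin λ_s = sin 23.44° × sin 259.4° = -0.39100, so δ = -23.017°.
cos H₀ = −tan(+41.8°) tan(-23.017°) = 0.3798, H₀ = 1.1812 rad.
Bracket: H₀ sin φ sin δ + cos φ cos δ sin H₀ = 1.1812×0.66653×-0.39100 + 0.74548×0.92039×0.92506 = -0.307836 + 0.634714 = 0.326878.
Q̄ = (S₀/π) × [bracket] = (1361/π) × 0.326878 = 141.6 W/m².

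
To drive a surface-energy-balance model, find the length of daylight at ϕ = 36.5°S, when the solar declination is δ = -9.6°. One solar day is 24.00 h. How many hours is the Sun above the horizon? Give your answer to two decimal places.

cos h₀ = −tan ϕ · tan δ = −tan(-36.5°) × tan(-9.600°) = -0.1252, so h₀ = 1.6963 rad = 97.19°.
Daylight = 2h₀/(2π) × 24.00 h = (1.6963/π) × 24.00 = 12.96 h.

12.96 h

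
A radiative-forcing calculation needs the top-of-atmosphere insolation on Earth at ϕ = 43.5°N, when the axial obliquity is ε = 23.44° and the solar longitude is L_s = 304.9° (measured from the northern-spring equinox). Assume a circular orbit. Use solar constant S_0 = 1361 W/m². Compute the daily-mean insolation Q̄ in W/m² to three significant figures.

Q̄ ≈ 160 W/m²

Solar declination: sin δ = sin ε · sin L_s = sin 23.44° × sin 304.9° = -0.32625, so δ = -19.041°.
cos h₀ = −tan(+43.5°) tan(-19.041°) = 0.3275, h₀ = 1.2371 rad.
Bracket: h₀ sin ϕ sin δ + cos ϕ cos δ sin h₀ = 1.2371×0.68835×-0.32625 + 0.72537×0.94528×0.94485 = -0.277821 + 0.647863 = 0.370042.
Q̄ = (S_0/π) × [bracket] = (1361/π) × 0.370042 = 160.3 W/m².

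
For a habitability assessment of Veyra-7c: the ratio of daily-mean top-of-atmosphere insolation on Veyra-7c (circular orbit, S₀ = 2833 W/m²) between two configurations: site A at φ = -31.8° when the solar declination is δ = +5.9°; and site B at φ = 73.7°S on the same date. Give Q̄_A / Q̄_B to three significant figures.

Q̄_A / Q̄_B ≈ 5.37

— Configuration A (φ=-31.8°):
cos H₀ = −tan(-31.8°) tan(+5.900°) = 0.0641, H₀ = 1.5067 rad.
Bracket: H₀ sin φ sin δ + cos φ cos δ sin H₀ = 1.5067×-0.52696×0.10279 + 0.84989×0.99470×0.99795 = -0.081612 + 0.843653 = 0.762041.
Q̄ = (S₀/π) × [bracket] = (2833/π) × 0.762041 = 687.19 W/m².
— Configuration B (φ=-73.7°):
cos H₀ = −tan(-73.7°) tan(+5.900°) = 0.3534, H₀ = 1.2096 rad.
Bracket: H₀ sin φ sin δ + cos φ cos δ sin H₀ = 1.2096×-0.95981×0.10279 + 0.28067×0.99470×0.93547 = -0.119338 + 0.261167 = 0.141829.
Q̄ = (S₀/π) × [bracket] = (2833/π) × 0.141829 = 127.90 W/m².
Ratio Q̄_A / Q̄_B = 687.19 / 127.90 = 5.373.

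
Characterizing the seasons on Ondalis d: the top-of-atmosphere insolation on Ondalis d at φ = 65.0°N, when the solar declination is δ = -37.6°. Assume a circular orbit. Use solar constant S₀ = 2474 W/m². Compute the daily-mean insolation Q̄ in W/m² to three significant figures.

cos H₀ = −tan(+65.0°) tan(-37.600°) = 1.6515 ≥ 1 ⇒ polar night, H₀ = 0 and Q̄ = 0.

Q̄ ≈ 0.00 W/m²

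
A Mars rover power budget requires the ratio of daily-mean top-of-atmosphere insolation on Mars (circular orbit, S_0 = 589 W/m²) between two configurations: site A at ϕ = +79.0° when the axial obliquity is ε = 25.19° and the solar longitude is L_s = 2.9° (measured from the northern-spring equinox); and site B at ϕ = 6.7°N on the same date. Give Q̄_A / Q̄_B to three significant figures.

— Configuration A (ϕ=+79.0°):
Solar declination: sin δ = sin ε · sin L_s = sin 25.19° × sin 2.9° = 0.02153, so δ = +1.234°.
cos h₀ = −tan(+79.0°) tan(+1.234°) = -0.1108, h₀ = 1.6818 rad.
Bracket: h₀ sin ϕ sin δ + cos ϕ cos δ sin h₀ = 1.6818×0.98163×0.02153 + 0.19081×0.99977×0.99384 = 0.035544 + 0.189591 = 0.225135.
Q̄ = (S_0/π) × [bracket] = (589/π) × 0.225135 = 42.209 W/m².
— Configuration B (ϕ=+6.7°):
cos h₀ = −tan(+6.7°) tan(+1.234°) = -0.0025, h₀ = 1.5733 rad.
Bracket: h₀ sin ϕ sin δ + cos ϕ cos δ sin h₀ = 1.5733×0.11667×0.02153 + 0.99317×0.99977×1.00000 = 0.003952 + 0.992942 = 0.996894.
Q̄ = (S_0/π) × [bracket] = (589/π) × 0.996894 = 186.90 W/m².
Ratio Q̄_A / Q̄_B = 42.209 / 186.90 = 0.2258.

Q̄_A / Q̄_B ≈ 0.226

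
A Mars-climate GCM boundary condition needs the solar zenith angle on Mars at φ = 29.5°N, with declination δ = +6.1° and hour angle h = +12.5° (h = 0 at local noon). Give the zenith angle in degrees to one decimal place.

θ_z = 26.2°

cos θ_z = sin φ sin δ + cos φ cos δ cos h = 0.052327 + 0.844914 = 0.897241.
θ_z = arccos(0.897241) = 26.2°.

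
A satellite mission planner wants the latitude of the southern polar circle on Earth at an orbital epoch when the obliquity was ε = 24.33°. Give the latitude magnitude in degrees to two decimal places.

The polar circle is the lowest latitude that experiences at least one full rotation of continuous darkness at the northern-summer solstice; it lies at |φ| = 90° − ε = 90° − 24.33° = 65.67°.

65.67°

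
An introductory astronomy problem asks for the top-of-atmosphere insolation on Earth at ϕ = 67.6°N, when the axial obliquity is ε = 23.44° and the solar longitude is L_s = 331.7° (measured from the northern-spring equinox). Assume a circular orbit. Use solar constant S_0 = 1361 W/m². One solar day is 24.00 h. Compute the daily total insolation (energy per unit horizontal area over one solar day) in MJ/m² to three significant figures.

Solar declination: sin δ = sin ε · sin L_s = sin 23.44° × sin 331.7° = -0.18859, so δ = -10.870°.
cos h₀ = −tan(+67.6°) tan(-10.870°) = 0.4659, h₀ = 1.0861 rad.
Bracket: h₀ sin ϕ sin δ + cos ϕ cos δ sin h₀ = 1.0861×0.92455×-0.18859 + 0.38107×0.98206×0.88483 = -0.189373 + 0.331133 = 0.141760.
Q̄ = (S_0/π) × [bracket] = (1361/π) × 0.141760 = 61.413 W/m².
Daily total = Q̄ × 24.00 h × 3600 s/h = 61.413 × 24.00 × 3600 / 10⁶ = 5.306 MJ/m².

5.31 MJ/m²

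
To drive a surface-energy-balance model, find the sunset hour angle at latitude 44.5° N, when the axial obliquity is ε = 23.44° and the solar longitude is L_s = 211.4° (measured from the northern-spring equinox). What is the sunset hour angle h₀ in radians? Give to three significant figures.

h₀ = 1.36 rad

Solar declination: sin δ = sin ε · sin L_s = sin 23.44° × sin 211.4° = -0.20725, so δ = -11.961°.
cos h₀ = −tan ϕ · tan δ = −tan(+44.5°) × tan(-11.961°) = 0.2082, so h₀ = 1.3611 rad = 77.98°.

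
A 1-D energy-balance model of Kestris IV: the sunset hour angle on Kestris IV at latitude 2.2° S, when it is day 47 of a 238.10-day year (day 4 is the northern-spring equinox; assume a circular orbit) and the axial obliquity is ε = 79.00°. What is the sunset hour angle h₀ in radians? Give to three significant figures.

h₀ = 1.50 rad

Solar longitude: L_s = 360° × (47 − 4)/238.10 = 65.015°.
sin δ = sin 79.00° × sin 65.015° = 0.88976, so δ = +62.843°.
cos h₀ = −tan ϕ · tan δ = −tan(-2.2°) × tan(+62.843°) = 0.0749, so h₀ = 1.4958 rad = 85.71°.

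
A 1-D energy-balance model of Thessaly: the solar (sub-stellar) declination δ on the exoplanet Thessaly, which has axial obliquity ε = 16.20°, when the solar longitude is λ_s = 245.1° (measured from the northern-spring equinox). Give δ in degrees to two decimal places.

sin δ = sin ε · sin λ_s = sin 16.20° × sin 245.1° = -0.253057.
δ = arcsin(-0.253057) = -14.66°.

δ = -14.66°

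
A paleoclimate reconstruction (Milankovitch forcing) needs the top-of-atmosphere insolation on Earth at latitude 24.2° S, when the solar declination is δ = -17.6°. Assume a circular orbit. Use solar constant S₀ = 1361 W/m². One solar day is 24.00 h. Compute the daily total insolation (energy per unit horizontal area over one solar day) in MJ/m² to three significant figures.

40.2 MJ/m²

cos H₀ = −tan(-24.2°) tan(-17.600°) = -0.1426, H₀ = 1.7138 rad.
Bracket: H₀ sin φ sin δ + cos φ cos δ sin H₀ = 1.7138×-0.40992×-0.30237 + 0.91212×0.95319×0.98979 = 0.212421 + 0.860547 = 1.072968.
Q̄ = (S₀/π) × [bracket] = (1361/π) × 1.072968 = 464.83 W/m².
Daily total = Q̄ × 24.00 h × 3600 s/h = 464.83 × 24.00 × 3600 / 10⁶ = 40.16 MJ/m².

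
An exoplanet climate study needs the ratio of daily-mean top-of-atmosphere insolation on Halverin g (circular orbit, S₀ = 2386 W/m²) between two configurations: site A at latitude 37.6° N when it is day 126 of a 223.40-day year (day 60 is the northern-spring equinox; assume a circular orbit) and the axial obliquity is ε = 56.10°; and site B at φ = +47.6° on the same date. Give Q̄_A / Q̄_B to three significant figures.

— Configuration A (φ=+37.6°):
Solar longitude: λ_s = 360° × (126 − 60)/223.40 = 106.356°.
sin δ = sin 56.10° × sin 106.356° = 0.79642, so δ = +52.790°.
cos H₀ = −tan(+37.6°) tan(+52.790°) = -1.0142 ≤ −1 ⇒ polar day, H₀ = π.
Bracket: H₀ sin φ sin δ + cos φ cos δ sin H₀ = 3.1416×0.61015×0.79642 + 0.79229×0.60474×0.00000 = 1.526615 + 0.000000 = 1.526615.
Q̄ = (S₀/π) × [bracket] = (2386/π) × 1.526615 = 1159.4 W/m².
— Configuration B (φ=+47.6°):
cos H₀ = −tan(+47.6°) tan(+52.790°) = -1.4423 ≤ −1 ⇒ polar day, H₀ = π.
Bracket: H₀ sin φ sin δ + cos φ cos δ sin H₀ = 3.1416×0.73846×0.79642 + 0.67430×0.60474×0.00000 = 1.847651 + 0.000000 = 1.847651.
Q̄ = (S₀/π) × [bracket] = (2386/π) × 1.847651 = 1403.3 W/m².
Ratio Q̄_A / Q̄_B = 1159.4 / 1403.3 = 0.8262.

Q̄_A / Q̄_B ≈ 0.826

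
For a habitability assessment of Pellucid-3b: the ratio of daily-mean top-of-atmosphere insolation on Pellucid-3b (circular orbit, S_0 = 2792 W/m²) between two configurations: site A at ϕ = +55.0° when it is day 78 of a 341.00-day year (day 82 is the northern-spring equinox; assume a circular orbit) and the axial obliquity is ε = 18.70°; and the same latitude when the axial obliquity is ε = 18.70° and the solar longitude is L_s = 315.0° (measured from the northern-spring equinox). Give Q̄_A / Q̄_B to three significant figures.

— Configuration A (ϕ=+55.0°):
Solar longitude: L_s = 360° × (78 − 82)/341.00 = -4.223°, i.e. -4.223° + 360° = 355.777°.
sin δ = sin 18.70° × sin 355.777° = -0.02361, so δ = -1.353°.
cos h₀ = −tan(+55.0°) tan(-1.353°) = 0.0337, h₀ = 1.5371 rad.
Bracket: h₀ sin ϕ sin δ + cos ϕ cos δ sin h₀ = 1.5371×0.81915×-0.02361 + 0.57358×0.99972×0.99943 = -0.029728 + 0.573093 = 0.543365.
Q̄ = (S_0/π) × [bracket] = (2792/π) × 0.543365 = 482.90 W/m².
— Configuration B (ϕ=+55.0°):
Solar declination: sin δ = sin ε · sin L_s = sin 18.70° × sin 315.0° = -0.22671, so δ = -13.103°.
cos h₀ = −tan(+55.0°) tan(-13.103°) = 0.3324, h₀ = 1.2319 rad.
Bracket: h₀ sin ϕ sin δ + cos ϕ cos δ sin h₀ = 1.2319×0.81915×-0.22671 + 0.57358×0.97396×0.94313 = -0.228776 + 0.526874 = 0.298098.
Q̄ = (S_0/π) × [bracket] = (2792/π) × 0.298098 = 264.93 W/m².
Ratio Q̄_A / Q̄_B = 482.90 / 264.93 = 1.823.

Q̄_A / Q̄_B ≈ 1.82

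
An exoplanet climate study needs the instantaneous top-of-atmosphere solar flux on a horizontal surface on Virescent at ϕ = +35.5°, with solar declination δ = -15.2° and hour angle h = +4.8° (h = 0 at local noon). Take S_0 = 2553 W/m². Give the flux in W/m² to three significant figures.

cos θ_z = sin ϕ sin δ + cos ϕ cos δ cos h = -0.152254 + 0.782880 = 0.630626.
Flux = S_0 · cos θ_z = 2553 × 0.630626 = 1610 W/m².

1.61e+03 W/m²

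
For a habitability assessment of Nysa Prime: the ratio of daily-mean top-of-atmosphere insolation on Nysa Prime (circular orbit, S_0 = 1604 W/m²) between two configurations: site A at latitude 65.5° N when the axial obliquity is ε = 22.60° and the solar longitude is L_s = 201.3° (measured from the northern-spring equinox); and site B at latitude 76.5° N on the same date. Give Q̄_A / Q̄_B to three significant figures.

— Configuration A (ϕ=+65.5°):
Solar declination: sin δ = sin ε · sin L_s = sin 22.60° × sin 201.3° = -0.13960, so δ = -8.024°.
cos h₀ = −tan(+65.5°) tan(-8.024°) = 0.3093, h₀ = 1.2563 rad.
Bracket: h₀ sin ϕ sin δ + cos ϕ cos δ sin h₀ = 1.2563×0.90996×-0.13960 + 0.41469×0.99021×0.95095 = -0.159588 + 0.390489 = 0.230901.
Q̄ = (S_0/π) × [bracket] = (1604/π) × 0.230901 = 117.89 W/m².
— Configuration B (ϕ=+76.5°):
cos h₀ = −tan(+76.5°) tan(-8.024°) = 0.5872, h₀ = 0.9432 rad.
Bracket: h₀ sin ϕ sin δ + cos ϕ cos δ sin h₀ = 0.9432×0.97237×-0.13960 + 0.23345×0.99021×0.80944 = -0.128033 + 0.187114 = 0.059081.
Q̄ = (S_0/π) × [bracket] = (1604/π) × 0.059081 = 30.165 W/m².
Ratio Q̄_A / Q̄_B = 117.89 / 30.165 = 3.908.

Q̄_A / Q̄_B ≈ 3.91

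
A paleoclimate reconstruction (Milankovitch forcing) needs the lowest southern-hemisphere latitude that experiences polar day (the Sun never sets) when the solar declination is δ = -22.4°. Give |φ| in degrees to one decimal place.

|φ| = 67.6°

Polar day requires cos H₀ = −tan φ tan δ ≤ −1, i.e. tan φ tan δ ≥ 1.
The boundary is |tan φ| · |tan δ| = 1, so |φ| = 90° − |δ| = 90° − 22.4° = 67.6° in the southern hemisphere.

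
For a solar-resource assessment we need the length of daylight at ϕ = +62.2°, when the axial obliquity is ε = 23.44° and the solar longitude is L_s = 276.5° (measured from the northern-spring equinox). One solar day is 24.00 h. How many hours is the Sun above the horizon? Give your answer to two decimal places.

Solar declination: sin δ = sin ε · sin L_s = sin 23.44° × sin 276.5° = -0.39523, so δ = -23.280°.
cos h₀ = −tan ϕ · tan δ = −tan(+62.2°) × tan(-23.280°) = 0.8161, so h₀ = 0.6162 rad = 35.31°.
Daylight = 2h₀/(2π) × 24.00 h = (0.6162/π) × 24.00 = 4.71 h.

4.71 h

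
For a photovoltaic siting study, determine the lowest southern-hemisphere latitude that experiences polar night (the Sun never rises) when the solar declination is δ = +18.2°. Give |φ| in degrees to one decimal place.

Polar night requires cos H₀ = −tan φ tan δ ≥ 1, i.e. tan φ tan δ ≤ −1.
The boundary is |tan φ| · |tan δ| = 1, so |φ| = 90° − |δ| = 90° − 18.2° = 71.8° in the southern hemisphere.

|φ| = 71.8°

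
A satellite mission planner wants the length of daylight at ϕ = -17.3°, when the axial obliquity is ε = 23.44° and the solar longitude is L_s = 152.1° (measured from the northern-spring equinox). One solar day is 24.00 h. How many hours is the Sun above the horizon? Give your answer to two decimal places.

Solar declination: sin δ = sin ε · sin L_s = sin 23.44° × sin 152.1° = 0.18614, so δ = +10.727°.
cos h₀ = −tan ϕ · tan δ = −tan(-17.3°) × tan(+10.727°) = 0.0590, so h₀ = 1.5118 rad = 86.62°.
Daylight = 2h₀/(2π) × 24.00 h = (1.5118/π) × 24.00 = 11.55 h.

11.55 h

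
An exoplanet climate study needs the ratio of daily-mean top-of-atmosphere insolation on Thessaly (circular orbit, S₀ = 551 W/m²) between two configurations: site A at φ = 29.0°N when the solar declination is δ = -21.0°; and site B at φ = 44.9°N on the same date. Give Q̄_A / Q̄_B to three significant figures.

— Configuration A (φ=+29.0°):
cos H₀ = −tan(+29.0°) tan(-21.000°) = 0.2128, H₀ = 1.3564 rad.
Bracket: H₀ sin φ sin δ + cos φ cos δ sin H₀ = 1.3564×0.48481×-0.35837 + 0.87462×0.93358×0.97710 = -0.235663 + 0.797829 = 0.562166.
Q̄ = (S₀/π) × [bracket] = (551/π) × 0.562166 = 98.598 W/m².
— Configuration B (φ=+44.9°):
cos H₀ = −tan(+44.9°) tan(-21.000°) = 0.3825, H₀ = 1.1783 rad.
Bracket: H₀ sin φ sin δ + cos φ cos δ sin H₀ = 1.1783×0.70587×-0.35837 + 0.70834×0.93358×0.92394 = -0.298066 + 0.610994 = 0.312928.
Q̄ = (S₀/π) × [bracket] = (551/π) × 0.312928 = 54.884 W/m².
Ratio Q̄_A / Q̄_B = 98.598 / 54.884 = 1.796.

Q̄_A / Q̄_B ≈ 1.80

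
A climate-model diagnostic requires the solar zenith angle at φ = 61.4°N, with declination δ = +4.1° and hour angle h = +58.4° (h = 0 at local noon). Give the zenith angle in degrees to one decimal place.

θ_z = 71.8°

cos θ_z = sin φ sin δ + cos φ cos δ cos h = 0.062774 + 0.250186 = 0.312960.
θ_z = arccos(0.312960) = 71.8°.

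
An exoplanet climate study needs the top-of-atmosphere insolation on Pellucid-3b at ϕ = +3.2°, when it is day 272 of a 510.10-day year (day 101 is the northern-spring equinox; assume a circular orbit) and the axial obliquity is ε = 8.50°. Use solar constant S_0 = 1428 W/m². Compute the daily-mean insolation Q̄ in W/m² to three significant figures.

Solar longitude: L_s = 360° × (272 − 101)/510.10 = 120.682°.
sin δ = sin 8.50° × sin 120.682° = 0.12712, so δ = +7.303°.
cos h₀ = −tan(+3.2°) tan(+7.303°) = -0.0072, h₀ = 1.5780 rad.
Bracket: h₀ sin ϕ sin δ + cos ϕ cos δ sin h₀ = 1.5780×0.05582×0.12712 + 0.99844×0.99189×0.99997 = 0.011197 + 0.990313 = 1.001510.
Q̄ = (S_0/π) × [bracket] = (1428/π) × 1.001510 = 455.2 W/m².

Q̄ ≈ 455 W/m²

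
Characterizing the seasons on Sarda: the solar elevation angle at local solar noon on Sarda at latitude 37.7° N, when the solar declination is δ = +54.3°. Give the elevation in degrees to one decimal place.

At local noon the hour angle is zero, so the zenith angle equals |φ − δ| = |+37.7° − (+54.300°)| = 16.600°.
Elevation = 90° − 16.600° = 73.4°.

73.4°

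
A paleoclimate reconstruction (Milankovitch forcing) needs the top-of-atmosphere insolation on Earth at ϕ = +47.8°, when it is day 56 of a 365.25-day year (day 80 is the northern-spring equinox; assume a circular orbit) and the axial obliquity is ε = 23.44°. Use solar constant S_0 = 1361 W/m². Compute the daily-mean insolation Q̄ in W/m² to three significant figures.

Q̄ ≈ 211 W/m²

Solar longitude: L_s = 360° × (56 − 80)/365.25 = -23.655°, i.e. -23.655° + 360° = 336.345°.
sin δ = sin 23.44° × sin 336.345° = -0.15960, so δ = -9.184°.
cos h₀ = −tan(+47.8°) tan(-9.184°) = 0.1783, h₀ = 1.3915 rad.
Bracket: h₀ sin ϕ sin δ + cos ϕ cos δ sin h₀ = 1.3915×0.74080×-0.15960 + 0.67172×0.98718×0.98398 = -0.164519 + 0.652486 = 0.487967.
Q̄ = (S_0/π) × [bracket] = (1361/π) × 0.487967 = 211.4 W/m².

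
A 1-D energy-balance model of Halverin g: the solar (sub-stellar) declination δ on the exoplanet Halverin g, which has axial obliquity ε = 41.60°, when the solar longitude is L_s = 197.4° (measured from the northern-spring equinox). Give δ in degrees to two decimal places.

sin δ = sin ε · sin L_s = sin 41.60° × sin 197.4° = -0.198541.
δ = arcsin(-0.198541) = -11.45°.

δ = -11.45°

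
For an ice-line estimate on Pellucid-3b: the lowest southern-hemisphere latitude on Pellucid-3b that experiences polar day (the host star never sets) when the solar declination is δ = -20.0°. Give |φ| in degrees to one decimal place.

Polar day requires cos H₀ = −tan φ tan δ ≤ −1, i.e. tan φ tan δ ≥ 1.
The boundary is |tan φ| · |tan δ| = 1, so |φ| = 90° − |δ| = 90° − 20.0° = 70.0° in the southern hemisphere.

|φ| = 70.0°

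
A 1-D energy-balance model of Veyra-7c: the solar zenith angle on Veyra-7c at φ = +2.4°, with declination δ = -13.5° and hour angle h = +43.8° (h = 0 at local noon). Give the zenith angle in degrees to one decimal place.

θ_z = 46.3°

cos θ_z = sin φ sin δ + cos φ cos δ cos h = -0.009776 + 0.701202 = 0.691426.
θ_z = arccos(0.691426) = 46.3°.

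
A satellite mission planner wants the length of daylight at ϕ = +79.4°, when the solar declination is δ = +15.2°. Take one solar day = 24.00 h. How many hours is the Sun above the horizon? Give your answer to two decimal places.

24.00 h

Sunrise equation: cos h₀ = −tan ϕ · tan δ = -1.4518 ≤ −1, so the Sun never sets (polar day) and h₀ = π.
Daylight = 2h₀/(2π) × 24.00 h = (3.1416/π) × 24.00 = 24.00 h.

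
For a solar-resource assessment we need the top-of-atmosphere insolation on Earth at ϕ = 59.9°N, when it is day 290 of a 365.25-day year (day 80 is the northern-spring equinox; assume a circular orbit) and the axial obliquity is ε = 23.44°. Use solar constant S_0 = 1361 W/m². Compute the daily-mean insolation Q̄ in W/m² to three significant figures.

Solar longitude: L_s = 360° × (290 − 80)/365.25 = 206.982°.
sin δ = sin 23.44° × sin 206.982° = -0.18048, so δ = -10.398°.
cos h₀ = −tan(+59.9°) tan(-10.398°) = 0.3165, h₀ = 1.2487 rad.
Bracket: h₀ sin ϕ sin δ + cos ϕ cos δ sin h₀ = 1.2487×0.86515×-0.18048 + 0.50151×0.98358×0.94858 = -0.194975 + 0.467911 = 0.272936.
Q̄ = (S_0/π) × [bracket] = (1361/π) × 0.272936 = 118.2 W/m².

Q̄ ≈ 118 W/m²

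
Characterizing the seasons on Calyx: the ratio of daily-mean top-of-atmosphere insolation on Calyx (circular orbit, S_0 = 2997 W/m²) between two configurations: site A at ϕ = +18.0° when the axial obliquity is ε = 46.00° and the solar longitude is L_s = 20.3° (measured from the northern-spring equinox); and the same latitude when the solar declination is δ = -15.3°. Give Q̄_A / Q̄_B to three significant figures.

— Configuration A (ϕ=+18.0°):
Solar declination: sin δ = sin ε · sin L_s = sin 46.00° × sin 20.3° = 0.24956, so δ = +14.452°.
cos h₀ = −tan(+18.0°) tan(+14.452°) = -0.0837, h₀ = 1.6546 rad.
Bracket: h₀ sin ϕ sin δ + cos ϕ cos δ sin h₀ = 1.6546×0.30902×0.24956 + 0.95106×0.96836×0.99649 = 0.127601 + 0.917736 = 1.045337.
Q̄ = (S_0/π) × [bracket] = (2997/π) × 1.045337 = 997.23 W/m².
— Configuration B (ϕ=+18.0°):
cos h₀ = −tan(+18.0°) tan(-15.300°) = 0.0889, h₀ = 1.4818 rad.
Bracket: h₀ sin ϕ sin δ + cos ϕ cos δ sin h₀ = 1.4818×0.30902×-0.26387 + 0.95106×0.96456×0.99604 = -0.120828 + 0.913722 = 0.792894.
Q̄ = (S_0/π) × [bracket] = (2997/π) × 0.792894 = 756.40 W/m².
Ratio Q̄_A / Q̄_B = 997.23 / 756.40 = 1.318.

Q̄_A / Q̄_B ≈ 1.32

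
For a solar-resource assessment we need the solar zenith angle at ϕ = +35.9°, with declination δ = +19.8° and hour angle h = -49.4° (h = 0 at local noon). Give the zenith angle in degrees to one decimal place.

cos θ_z = sin ϕ sin δ + cos ϕ cos δ cos h = 0.198627 + 0.495989 = 0.694616.
θ_z = arccos(0.694616) = 46.0°.

θ_z = 46.0°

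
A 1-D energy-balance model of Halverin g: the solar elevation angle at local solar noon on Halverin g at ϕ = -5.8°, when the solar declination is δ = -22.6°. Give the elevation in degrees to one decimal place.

73.2°

At local noon the hour angle is zero, so the zenith angle equals |ϕ − δ| = |-5.8° − (-22.600°)| = 16.800°.
Elevation = 90° − 16.800° = 73.2°.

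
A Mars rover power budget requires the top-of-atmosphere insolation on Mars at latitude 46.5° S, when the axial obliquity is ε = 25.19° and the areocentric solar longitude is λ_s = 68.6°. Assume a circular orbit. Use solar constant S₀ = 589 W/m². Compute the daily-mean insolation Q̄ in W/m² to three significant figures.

Q̄ ≈ 46.3 W/m²

sin δ = sin 25.19° × sin 68.6° = 0.39628, so δ = +23.346°.
cos H₀ = −tan(-46.5°) tan(+23.346°) = 0.4548, H₀ = 1.0986 rad.
Bracket: H₀ sin φ sin δ + cos φ cos δ sin H₀ = 1.0986×-0.72537×0.39628 + 0.68835×0.91813×0.89058 = -0.315792 + 0.562842 = 0.247050.
Q̄ = (S₀/π) × [bracket] = (589/π) × 0.247050 = 46.32 W/m².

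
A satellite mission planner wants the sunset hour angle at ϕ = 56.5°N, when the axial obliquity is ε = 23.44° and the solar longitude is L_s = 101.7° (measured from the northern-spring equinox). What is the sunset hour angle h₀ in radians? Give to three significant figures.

h₀ = 2.26 rad

Solar declination: sin δ = sin ε · sin L_s = sin 23.44° × sin 101.7° = 0.38952, so δ = +22.925°.
cos h₀ = −tan ϕ · tan δ = −tan(+56.5°) × tan(+22.925°) = -0.6390, so h₀ = 2.2640 rad = 129.72°.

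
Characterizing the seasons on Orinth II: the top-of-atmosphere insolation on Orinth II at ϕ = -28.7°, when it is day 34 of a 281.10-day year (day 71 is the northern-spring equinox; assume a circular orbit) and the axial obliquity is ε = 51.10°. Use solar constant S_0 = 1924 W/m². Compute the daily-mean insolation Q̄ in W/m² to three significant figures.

Solar longitude: L_s = 360° × (34 − 71)/281.10 = -47.385°, i.e. -47.385° + 360° = 312.615°.
sin δ = sin 51.10° × sin 312.615° = -0.57273, so δ = -34.941°.
cos h₀ = −tan(-28.7°) tan(-34.941°) = -0.3825, h₀ = 1.9633 rad.
Bracket: h₀ sin ϕ sin δ + cos ϕ cos δ sin h₀ = 1.9633×-0.48022×-0.57273 + 0.87715×0.81975×0.92395 = 0.539979 + 0.664360 = 1.204339.
Q̄ = (S_0/π) × [bracket] = (1924/π) × 1.204339 = 737.6 W/m².

Q̄ ≈ 738 W/m²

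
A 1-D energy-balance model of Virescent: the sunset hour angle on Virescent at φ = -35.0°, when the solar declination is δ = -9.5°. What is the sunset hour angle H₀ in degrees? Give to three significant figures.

cos H₀ = −tan φ · tan δ = −tan(-35.0°) × tan(-9.500°) = -0.1172, so H₀ = 1.6882 rad = 96.73°.

H₀ = 96.7°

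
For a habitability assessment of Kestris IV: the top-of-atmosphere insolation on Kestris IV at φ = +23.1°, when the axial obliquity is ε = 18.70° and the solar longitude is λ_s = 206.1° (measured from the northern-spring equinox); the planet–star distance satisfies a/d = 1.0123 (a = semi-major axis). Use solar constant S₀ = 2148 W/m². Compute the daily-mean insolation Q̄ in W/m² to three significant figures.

Q̄ ≈ 578 W/m²

Solar declination: sin δ = sin ε · sin λ_s = sin 18.70° × sin 206.1° = -0.14105, so δ = -8.109°.
cos H₀ = −tan(+23.1°) tan(-8.109°) = 0.0608, H₀ = 1.5100 rad.
Bracket: H₀ sin φ sin δ + cos φ cos δ sin H₀ = 1.5100×0.39234×-0.14105 + 0.91982×0.99000×0.99815 = -0.083563 + 0.908937 = 0.825374.
Inverse-square distance factor (a/d)² = 1.0123² = 1.024751.
Q̄ = (S₀/π) × 1.024751 × [bracket] = (2148/π) × 1.024751 × 0.825374 = 578.3 W/m².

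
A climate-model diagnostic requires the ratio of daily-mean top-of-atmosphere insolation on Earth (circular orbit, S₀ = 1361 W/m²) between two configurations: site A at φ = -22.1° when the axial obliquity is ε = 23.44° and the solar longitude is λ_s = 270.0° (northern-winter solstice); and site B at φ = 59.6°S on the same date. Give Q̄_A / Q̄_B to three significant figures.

Q̄_A / Q̄_B ≈ 0.966

— Configuration A (φ=-22.1°):
Solar declination: sin δ = sin ε · sin λ_s = sin 23.44° × sin 270.0° = -0.39779, so δ = -23.440°.
cos H₀ = −tan(-22.1°) tan(-23.440°) = -0.1761, H₀ = 1.7478 rad.
Bracket: H₀ sin φ sin δ + cos φ cos δ sin H₀ = 1.7478×-0.37622×-0.39779 + 0.92653×0.91748×0.98438 = 0.261570 + 0.836795 = 1.098365.
Q̄ = (S₀/π) × [bracket] = (1361/π) × 1.098365 = 475.83 W/m².
— Configuration B (φ=-59.6°):
cos H₀ = −tan(-59.6°) tan(-23.440°) = -0.7390, H₀ = 2.4024 rad.
Bracket: H₀ sin φ sin δ + cos φ cos δ sin H₀ = 2.4024×-0.86251×-0.39779 + 0.50603×0.91748×0.67371 = 0.824258 + 0.312785 = 1.137043.
Q̄ = (S₀/π) × [bracket] = (1361/π) × 1.137043 = 492.59 W/m².
Ratio Q̄_A / Q̄_B = 475.83 / 492.59 = 0.9660.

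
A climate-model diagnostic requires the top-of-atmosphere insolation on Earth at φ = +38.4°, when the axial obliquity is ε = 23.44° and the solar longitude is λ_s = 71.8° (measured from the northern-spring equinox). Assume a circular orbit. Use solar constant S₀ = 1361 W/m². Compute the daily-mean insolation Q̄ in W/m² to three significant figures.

Q̄ ≈ 491 W/m²

Solar declination: sin δ = sin ε · sin λ_s = sin 23.44° × sin 71.8° = 0.37789, so δ = +22.203°.
cos H₀ = −tan(+38.4°) tan(+22.203°) = -0.3235, H₀ = 1.9002 rad.
Bracket: H₀ sin φ sin δ + cos φ cos δ sin H₀ = 1.9002×0.62115×0.37789 + 0.78369×0.92585×0.94623 = 0.446027 + 0.686565 = 1.132592.
Q̄ = (S₀/π) × [bracket] = (1361/π) × 1.132592 = 490.7 W/m².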